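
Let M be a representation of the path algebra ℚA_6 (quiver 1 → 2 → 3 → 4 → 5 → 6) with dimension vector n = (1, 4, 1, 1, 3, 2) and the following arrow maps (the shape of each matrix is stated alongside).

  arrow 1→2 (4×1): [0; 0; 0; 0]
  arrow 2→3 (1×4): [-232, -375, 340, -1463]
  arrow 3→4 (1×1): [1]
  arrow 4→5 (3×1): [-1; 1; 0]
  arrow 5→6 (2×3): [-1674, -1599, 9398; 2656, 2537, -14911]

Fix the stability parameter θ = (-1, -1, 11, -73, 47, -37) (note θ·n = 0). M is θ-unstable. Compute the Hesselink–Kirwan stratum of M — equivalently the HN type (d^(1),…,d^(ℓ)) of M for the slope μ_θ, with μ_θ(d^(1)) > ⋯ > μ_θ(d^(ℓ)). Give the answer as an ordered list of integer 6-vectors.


Via rank(M_{q-1}∘⋯∘M_p): M ≅ I[1,1], I[2,2]^3, I[2,6], I[5,5], I[5,6].
μ_θ-semistable layers: μ^(1)=47; μ^(2)=5; μ^(3)=-1; μ^(4)=-21

((0, 0, 0, 0, 1, 0); (0, 0, 0, 0, 2, 2); (1, 3, 0, 0, 0, 0); (0, 1, 1, 1, 0, 0))


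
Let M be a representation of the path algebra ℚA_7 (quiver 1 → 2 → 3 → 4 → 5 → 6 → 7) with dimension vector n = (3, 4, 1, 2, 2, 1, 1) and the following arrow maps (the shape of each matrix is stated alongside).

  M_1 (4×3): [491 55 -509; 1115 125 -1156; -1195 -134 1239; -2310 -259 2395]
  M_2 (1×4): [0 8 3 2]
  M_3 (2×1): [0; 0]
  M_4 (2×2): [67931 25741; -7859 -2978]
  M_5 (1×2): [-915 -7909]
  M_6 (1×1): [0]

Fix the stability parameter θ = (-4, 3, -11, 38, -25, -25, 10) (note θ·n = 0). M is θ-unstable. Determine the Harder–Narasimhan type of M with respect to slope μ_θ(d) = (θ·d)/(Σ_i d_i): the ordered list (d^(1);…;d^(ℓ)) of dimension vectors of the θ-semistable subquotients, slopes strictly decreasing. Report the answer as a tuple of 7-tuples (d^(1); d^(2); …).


Barcode: M ≅ I[1,2]^2, I[1,3], I[2,2], I[4,5], I[4,6], I[7,7]. HN layers by μ_θ (4 steps, strictly decreasing):
  μ^(1)=10; μ^(2)=13/2; μ^(3)=3; μ^(4)=-4

((0, 0, 0, 0, 0, 0, 1); (0, 0, 0, 1, 1, 0, 0); (0, 3, 0, 0, 0, 0, 0); (3, 1, 1, 1, 1, 1, 0))


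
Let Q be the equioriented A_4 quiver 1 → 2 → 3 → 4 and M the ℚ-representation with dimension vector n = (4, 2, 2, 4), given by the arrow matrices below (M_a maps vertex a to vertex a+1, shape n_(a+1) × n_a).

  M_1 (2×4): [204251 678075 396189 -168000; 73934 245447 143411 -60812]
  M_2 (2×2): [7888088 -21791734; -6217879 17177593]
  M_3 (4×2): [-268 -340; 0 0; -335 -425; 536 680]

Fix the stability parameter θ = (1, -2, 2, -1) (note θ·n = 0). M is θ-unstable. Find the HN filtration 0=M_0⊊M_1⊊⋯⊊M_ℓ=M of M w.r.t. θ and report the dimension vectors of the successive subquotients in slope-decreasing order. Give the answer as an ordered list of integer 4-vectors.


Via rank(M_{q-1}∘⋯∘M_p): M ≅ I[1,1]^2, I[1,3], I[1,4], I[4,4]^3.
μ_θ-semistable layers: μ^(1)=2; μ^(2)=1; μ^(3)=1/2; μ^(4)=-1/2; μ^(5)=-1

((0, 0, 1, 0); (2, 0, 0, 0); (0, 0, 1, 1); (2, 2, 0, 0); (0, 0, 0, 3))


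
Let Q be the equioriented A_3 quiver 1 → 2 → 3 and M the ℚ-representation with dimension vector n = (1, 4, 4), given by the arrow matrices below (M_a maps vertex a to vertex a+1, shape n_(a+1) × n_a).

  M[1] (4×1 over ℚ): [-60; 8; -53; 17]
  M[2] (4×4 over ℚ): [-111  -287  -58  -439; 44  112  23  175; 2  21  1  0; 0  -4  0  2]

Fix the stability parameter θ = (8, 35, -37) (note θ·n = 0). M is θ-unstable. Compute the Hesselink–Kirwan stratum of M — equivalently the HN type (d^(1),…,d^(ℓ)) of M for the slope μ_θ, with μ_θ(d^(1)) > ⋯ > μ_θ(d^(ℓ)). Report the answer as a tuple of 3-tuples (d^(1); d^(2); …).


Via rank(M_{q-1}∘⋯∘M_p): M ≅ I[1,3], I[2,3]^3.
μ_θ-semistable layers: μ^(1)=2; μ^(2)=-1

((1, 1, 1); (0, 3, 3))


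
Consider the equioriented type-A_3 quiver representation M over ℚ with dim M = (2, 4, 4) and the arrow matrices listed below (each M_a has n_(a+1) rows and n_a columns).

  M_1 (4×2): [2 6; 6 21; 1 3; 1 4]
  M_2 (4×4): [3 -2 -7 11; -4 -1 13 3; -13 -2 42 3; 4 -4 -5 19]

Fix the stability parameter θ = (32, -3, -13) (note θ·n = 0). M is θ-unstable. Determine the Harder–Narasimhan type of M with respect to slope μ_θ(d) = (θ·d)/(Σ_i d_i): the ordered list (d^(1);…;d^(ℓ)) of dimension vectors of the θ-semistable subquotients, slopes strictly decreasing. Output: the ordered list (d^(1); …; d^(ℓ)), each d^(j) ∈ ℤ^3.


Via rank(M_{q-1}∘⋯∘M_p): M ≅ I[1,3]^2, I[2,3]^2.
μ_θ-semistable layers: μ^(1)=16/3; μ^(2)=-8

((2, 2, 2); (0, 2, 2))


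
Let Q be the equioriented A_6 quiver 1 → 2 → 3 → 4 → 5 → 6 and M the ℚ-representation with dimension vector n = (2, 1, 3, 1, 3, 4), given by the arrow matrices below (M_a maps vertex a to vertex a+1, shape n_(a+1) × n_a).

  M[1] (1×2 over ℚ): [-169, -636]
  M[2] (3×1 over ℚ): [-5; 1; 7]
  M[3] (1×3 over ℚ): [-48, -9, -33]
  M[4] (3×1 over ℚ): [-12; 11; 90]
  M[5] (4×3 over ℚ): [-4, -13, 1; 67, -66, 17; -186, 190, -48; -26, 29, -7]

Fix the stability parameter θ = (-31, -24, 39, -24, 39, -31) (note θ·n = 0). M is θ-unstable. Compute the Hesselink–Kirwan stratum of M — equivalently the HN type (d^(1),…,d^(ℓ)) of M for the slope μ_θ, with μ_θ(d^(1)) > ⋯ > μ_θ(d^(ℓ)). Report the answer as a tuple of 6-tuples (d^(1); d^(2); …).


Interval decomposition of M: I[1,1], I[1,3], I[3,3], I[3,6], I[5,5], I[5,6], I[6,6]^2.
HN type (ℓ=5): μ^(1)=39; μ^(2)=23/4; μ^(3)=4; μ^(4)=-24; μ^(5)=-31

((0, 0, 2, 0, 1, 0); (0, 0, 1, 1, 1, 1); (0, 0, 0, 0, 1, 1); (0, 1, 0, 0, 0, 0); (2, 0, 0, 0, 0, 2))


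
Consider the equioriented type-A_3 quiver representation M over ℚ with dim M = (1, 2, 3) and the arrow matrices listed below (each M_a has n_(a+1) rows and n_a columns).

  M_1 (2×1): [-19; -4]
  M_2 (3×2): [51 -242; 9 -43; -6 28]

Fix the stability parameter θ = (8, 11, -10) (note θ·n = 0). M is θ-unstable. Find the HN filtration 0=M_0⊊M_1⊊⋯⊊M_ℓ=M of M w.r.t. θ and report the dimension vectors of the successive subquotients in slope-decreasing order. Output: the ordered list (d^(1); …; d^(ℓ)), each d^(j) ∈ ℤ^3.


Interval decomposition of M: I[1,3], I[2,3], I[3,3].
HN type (ℓ=3): μ^(1)=3; μ^(2)=1/2; μ^(3)=-10

((1, 1, 1); (0, 1, 1); (0, 0, 1))


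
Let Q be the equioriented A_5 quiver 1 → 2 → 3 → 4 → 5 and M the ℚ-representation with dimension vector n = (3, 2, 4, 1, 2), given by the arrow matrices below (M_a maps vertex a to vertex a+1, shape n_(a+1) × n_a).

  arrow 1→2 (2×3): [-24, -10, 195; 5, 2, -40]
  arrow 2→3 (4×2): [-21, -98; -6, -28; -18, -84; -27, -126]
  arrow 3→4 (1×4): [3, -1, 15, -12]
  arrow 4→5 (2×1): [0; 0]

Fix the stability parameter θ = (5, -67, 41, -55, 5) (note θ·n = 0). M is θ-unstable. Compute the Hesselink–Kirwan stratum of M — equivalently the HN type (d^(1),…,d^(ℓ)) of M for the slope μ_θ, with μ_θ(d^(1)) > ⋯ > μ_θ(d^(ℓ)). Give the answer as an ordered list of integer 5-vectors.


Via rank(M_{q-1}∘⋯∘M_p): M ≅ I[1,1], I[1,2], I[1,4], I[3,3]^3, I[5,5]^2.
μ_θ-semistable layers: μ^(1)=41; μ^(2)=5; μ^(3)=-7; μ^(4)=-31

((0, 0, 3, 0, 0); (1, 0, 0, 0, 2); (0, 0, 1, 1, 0); (2, 2, 0, 0, 0))


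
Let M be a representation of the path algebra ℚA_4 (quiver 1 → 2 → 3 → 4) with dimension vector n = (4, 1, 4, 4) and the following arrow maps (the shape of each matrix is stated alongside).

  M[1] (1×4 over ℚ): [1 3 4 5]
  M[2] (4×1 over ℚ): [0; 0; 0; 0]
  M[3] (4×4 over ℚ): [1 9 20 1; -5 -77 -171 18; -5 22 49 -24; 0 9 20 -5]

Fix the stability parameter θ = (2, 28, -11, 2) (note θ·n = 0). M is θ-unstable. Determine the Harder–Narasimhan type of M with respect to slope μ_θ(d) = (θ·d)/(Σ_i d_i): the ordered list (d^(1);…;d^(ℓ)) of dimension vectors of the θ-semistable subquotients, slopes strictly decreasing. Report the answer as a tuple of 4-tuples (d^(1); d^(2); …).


Barcode: M ≅ I[1,1]^3, I[1,2], I[3,4]^4. HN layers by μ_θ (3 steps, strictly decreasing):
  μ^(1)=28; μ^(2)=2; μ^(3)=-11

((0, 1, 0, 0); (4, 0, 0, 4); (0, 0, 4, 0))


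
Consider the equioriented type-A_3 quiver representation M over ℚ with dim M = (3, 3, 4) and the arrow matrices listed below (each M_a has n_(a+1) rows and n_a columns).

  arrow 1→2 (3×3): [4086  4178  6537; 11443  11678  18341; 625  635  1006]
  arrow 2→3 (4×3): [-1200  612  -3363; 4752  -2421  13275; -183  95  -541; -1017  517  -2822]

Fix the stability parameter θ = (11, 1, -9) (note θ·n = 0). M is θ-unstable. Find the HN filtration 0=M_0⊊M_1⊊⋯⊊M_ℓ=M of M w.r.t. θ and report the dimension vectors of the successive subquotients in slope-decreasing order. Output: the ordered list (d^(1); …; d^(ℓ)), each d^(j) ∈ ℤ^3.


Via rank(M_{q-1}∘⋯∘M_p): M ≅ I[1,3]^3, I[3,3].
μ_θ-semistable layers: μ^(1)=1; μ^(2)=-9

((3, 3, 3); (0, 0, 1))


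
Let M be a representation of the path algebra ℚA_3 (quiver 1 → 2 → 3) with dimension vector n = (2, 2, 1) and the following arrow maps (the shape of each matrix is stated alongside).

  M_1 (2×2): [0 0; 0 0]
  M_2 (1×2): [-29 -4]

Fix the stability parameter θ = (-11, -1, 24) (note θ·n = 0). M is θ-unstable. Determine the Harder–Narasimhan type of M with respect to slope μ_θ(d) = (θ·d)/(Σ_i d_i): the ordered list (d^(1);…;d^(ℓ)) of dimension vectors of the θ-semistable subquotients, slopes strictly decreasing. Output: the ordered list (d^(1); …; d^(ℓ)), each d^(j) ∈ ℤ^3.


Barcode: M ≅ I[1,1]^2, I[2,2], I[2,3]. HN layers by μ_θ (3 steps, strictly decreasing):
  μ^(1)=24; μ^(2)=-1; μ^(3)=-11

((0, 0, 1); (0, 2, 0); (2, 0, 0))


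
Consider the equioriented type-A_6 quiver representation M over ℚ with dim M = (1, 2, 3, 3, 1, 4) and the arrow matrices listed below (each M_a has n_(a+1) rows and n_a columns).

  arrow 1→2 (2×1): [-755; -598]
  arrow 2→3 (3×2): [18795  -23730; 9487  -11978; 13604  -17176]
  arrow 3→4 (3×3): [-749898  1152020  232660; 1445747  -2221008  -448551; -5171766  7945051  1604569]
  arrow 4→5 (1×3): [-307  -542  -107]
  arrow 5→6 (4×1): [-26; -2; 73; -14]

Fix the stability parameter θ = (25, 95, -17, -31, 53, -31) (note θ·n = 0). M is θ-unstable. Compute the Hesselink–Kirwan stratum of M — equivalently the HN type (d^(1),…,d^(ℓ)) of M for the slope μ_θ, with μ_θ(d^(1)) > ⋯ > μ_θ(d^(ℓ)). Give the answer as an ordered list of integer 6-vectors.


Barcode: M ≅ I[1,6], I[2,2], I[3,4]^2, I[6,6]^3. HN layers by μ_θ (4 steps, strictly decreasing):
  μ^(1)=95; μ^(2)=47/3; μ^(3)=-24; μ^(4)=-31

((0, 1, 0, 0, 0, 0); (1, 1, 1, 1, 1, 1); (0, 0, 2, 2, 0, 0); (0, 0, 0, 0, 0, 3))


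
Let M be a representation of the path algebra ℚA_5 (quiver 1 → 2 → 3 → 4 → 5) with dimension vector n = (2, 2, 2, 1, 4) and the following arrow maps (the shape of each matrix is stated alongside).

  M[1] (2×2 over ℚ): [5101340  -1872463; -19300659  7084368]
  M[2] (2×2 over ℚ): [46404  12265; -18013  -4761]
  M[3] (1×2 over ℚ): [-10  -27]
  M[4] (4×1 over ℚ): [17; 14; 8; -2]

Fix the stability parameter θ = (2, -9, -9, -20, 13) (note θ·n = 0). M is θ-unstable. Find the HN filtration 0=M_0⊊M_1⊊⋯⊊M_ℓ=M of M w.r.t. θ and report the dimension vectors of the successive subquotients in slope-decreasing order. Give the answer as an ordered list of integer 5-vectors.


Interval decomposition of M: I[1,3], I[1,5], I[5,5]^3.
HN type (ℓ=3): μ^(1)=13; μ^(2)=-16/3; μ^(3)=-9

((0, 0, 0, 0, 4); (1, 1, 1, 0, 0); (1, 1, 1, 1, 0))


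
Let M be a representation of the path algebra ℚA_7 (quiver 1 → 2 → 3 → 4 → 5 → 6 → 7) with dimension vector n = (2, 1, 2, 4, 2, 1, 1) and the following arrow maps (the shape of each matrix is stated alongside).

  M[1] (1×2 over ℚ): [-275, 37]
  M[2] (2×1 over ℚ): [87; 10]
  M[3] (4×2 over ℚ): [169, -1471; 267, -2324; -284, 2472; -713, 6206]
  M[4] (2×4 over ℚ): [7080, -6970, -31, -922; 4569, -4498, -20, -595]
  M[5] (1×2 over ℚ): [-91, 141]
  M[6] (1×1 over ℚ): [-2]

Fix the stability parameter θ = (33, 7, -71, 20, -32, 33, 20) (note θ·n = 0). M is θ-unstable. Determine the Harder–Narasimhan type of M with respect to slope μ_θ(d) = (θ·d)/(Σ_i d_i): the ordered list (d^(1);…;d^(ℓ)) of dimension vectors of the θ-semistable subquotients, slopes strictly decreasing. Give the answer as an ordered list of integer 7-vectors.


Via rank(M_{q-1}∘⋯∘M_p): M ≅ I[1,1], I[1,4], I[3,7], I[4,4], I[4,5].
μ_θ-semistable layers: μ^(1)=33; μ^(2)=53/2; μ^(3)=20; μ^(4)=-6; μ^(5)=-31/3; μ^(6)=-71

((1, 0, 0, 0, 0, 0, 0); (0, 0, 0, 0, 0, 1, 1); (0, 0, 0, 2, 0, 0, 0); (0, 0, 0, 2, 2, 0, 0); (1, 1, 1, 0, 0, 0, 0); (0, 0, 1, 0, 0, 0, 0))


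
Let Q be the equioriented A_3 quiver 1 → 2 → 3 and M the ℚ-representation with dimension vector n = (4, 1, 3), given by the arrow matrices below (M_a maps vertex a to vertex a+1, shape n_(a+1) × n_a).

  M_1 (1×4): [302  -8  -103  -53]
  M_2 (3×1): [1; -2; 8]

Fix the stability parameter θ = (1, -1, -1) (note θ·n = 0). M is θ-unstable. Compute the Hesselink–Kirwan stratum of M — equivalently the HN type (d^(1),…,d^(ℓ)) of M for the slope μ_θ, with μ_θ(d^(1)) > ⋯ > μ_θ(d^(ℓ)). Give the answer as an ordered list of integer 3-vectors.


Barcode: M ≅ I[1,1]^3, I[1,3], I[3,3]^2. HN layers by μ_θ (3 steps, strictly decreasing):
  μ^(1)=1; μ^(2)=-1/3; μ^(3)=-1

((3, 0, 0); (1, 1, 1); (0, 0, 2))


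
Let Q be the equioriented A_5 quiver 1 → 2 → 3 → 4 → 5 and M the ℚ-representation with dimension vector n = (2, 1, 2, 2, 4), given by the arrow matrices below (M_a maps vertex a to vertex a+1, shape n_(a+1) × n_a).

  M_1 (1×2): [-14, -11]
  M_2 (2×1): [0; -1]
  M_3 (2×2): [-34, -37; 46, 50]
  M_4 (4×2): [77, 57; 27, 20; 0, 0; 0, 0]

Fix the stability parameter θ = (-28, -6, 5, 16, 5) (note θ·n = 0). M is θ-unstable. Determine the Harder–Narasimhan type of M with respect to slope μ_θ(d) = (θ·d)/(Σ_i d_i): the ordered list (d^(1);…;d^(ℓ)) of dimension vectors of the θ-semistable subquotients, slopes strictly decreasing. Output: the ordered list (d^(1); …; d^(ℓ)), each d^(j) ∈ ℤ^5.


Barcode: M ≅ I[1,1], I[1,5], I[3,5], I[5,5]^2. HN layers by μ_θ (4 steps, strictly decreasing):
  μ^(1)=21/2; μ^(2)=5; μ^(3)=-6; μ^(4)=-28

((0, 0, 0, 2, 2); (0, 0, 2, 0, 2); (0, 1, 0, 0, 0); (2, 0, 0, 0, 0))


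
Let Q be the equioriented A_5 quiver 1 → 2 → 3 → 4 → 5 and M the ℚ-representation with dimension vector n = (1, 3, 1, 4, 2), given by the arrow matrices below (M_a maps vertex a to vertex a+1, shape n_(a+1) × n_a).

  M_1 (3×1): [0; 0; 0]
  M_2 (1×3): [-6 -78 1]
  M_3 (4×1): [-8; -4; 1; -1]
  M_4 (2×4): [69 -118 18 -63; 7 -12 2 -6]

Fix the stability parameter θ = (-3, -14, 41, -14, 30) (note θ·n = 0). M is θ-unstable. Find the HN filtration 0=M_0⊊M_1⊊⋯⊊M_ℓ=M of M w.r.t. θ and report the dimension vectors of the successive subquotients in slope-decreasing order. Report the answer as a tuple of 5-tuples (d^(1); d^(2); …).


Interval decomposition of M: I[1,1], I[2,2]^2, I[2,5], I[4,4]^2, I[4,5].
HN type (ℓ=4): μ^(1)=30; μ^(2)=27/2; μ^(3)=-3; μ^(4)=-14

((0, 0, 0, 0, 2); (0, 0, 1, 1, 0); (1, 0, 0, 0, 0); (0, 3, 0, 3, 0))


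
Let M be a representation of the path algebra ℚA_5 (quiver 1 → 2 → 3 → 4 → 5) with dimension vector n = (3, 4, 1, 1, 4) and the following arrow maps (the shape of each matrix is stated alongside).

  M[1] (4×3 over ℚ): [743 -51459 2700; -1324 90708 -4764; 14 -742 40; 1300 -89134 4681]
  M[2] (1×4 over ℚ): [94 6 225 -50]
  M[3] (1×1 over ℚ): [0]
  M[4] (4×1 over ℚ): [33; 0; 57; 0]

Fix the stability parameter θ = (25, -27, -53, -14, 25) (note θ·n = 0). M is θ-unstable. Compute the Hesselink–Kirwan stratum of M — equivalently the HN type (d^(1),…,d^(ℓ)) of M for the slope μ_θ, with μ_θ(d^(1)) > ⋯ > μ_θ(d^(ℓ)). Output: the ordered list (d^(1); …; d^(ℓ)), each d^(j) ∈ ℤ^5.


Interval decomposition of M: I[1,1], I[1,2], I[1,3], I[2,2]^2, I[4,5], I[5,5]^3.
HN type (ℓ=5): μ^(1)=25; μ^(2)=-1; μ^(3)=-14; μ^(4)=-55/3; μ^(5)=-27

((1, 0, 0, 0, 4); (1, 1, 0, 0, 0); (0, 0, 0, 1, 0); (1, 1, 1, 0, 0); (0, 2, 0, 0, 0))


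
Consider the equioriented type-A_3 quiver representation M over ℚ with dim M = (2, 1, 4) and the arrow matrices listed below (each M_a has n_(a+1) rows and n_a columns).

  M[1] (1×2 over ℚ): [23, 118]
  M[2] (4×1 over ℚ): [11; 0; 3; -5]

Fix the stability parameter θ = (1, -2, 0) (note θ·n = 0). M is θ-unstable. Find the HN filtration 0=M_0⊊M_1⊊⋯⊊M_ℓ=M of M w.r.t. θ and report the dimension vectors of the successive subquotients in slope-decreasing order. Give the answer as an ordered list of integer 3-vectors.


Barcode: M ≅ I[1,1], I[1,3], I[3,3]^3. HN layers by μ_θ (3 steps, strictly decreasing):
  μ^(1)=1; μ^(2)=0; μ^(3)=-1/2

((1, 0, 0); (0, 0, 4); (1, 1, 0))


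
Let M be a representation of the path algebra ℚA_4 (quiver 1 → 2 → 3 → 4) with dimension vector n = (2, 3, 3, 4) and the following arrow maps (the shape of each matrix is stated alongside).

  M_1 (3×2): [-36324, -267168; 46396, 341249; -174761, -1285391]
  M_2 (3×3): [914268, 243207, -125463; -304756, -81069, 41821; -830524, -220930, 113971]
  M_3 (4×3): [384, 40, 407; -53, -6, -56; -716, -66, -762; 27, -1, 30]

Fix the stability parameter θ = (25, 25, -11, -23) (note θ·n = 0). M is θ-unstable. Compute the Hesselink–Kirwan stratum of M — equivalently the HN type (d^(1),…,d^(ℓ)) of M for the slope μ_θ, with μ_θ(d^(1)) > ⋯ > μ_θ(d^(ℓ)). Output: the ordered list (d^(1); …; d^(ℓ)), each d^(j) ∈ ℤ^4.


Barcode: M ≅ I[1,4]^2, I[2,2], I[3,4], I[4,4]. HN layers by μ_θ (4 steps, strictly decreasing):
  μ^(1)=25; μ^(2)=4; μ^(3)=-17; μ^(4)=-23

((0, 1, 0, 0); (2, 2, 2, 2); (0, 0, 1, 1); (0, 0, 0, 1))


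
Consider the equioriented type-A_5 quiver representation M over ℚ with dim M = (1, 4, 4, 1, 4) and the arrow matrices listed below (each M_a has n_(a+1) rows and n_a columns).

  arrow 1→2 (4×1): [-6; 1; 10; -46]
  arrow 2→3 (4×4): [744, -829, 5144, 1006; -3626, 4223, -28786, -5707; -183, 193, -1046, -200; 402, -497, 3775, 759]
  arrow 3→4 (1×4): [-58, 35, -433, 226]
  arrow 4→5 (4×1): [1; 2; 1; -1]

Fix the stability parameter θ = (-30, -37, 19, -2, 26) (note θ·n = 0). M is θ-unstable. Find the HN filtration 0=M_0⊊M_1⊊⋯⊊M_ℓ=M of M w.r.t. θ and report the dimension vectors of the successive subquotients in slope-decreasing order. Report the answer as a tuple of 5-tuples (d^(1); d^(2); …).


Barcode: M ≅ I[1,5], I[2,3]^3, I[5,5]^3. HN layers by μ_θ (5 steps, strictly decreasing):
  μ^(1)=26; μ^(2)=19; μ^(3)=17/2; μ^(4)=-67/2; μ^(5)=-37

((0, 0, 0, 0, 4); (0, 0, 3, 0, 0); (0, 0, 1, 1, 0); (1, 1, 0, 0, 0); (0, 3, 0, 0, 0))


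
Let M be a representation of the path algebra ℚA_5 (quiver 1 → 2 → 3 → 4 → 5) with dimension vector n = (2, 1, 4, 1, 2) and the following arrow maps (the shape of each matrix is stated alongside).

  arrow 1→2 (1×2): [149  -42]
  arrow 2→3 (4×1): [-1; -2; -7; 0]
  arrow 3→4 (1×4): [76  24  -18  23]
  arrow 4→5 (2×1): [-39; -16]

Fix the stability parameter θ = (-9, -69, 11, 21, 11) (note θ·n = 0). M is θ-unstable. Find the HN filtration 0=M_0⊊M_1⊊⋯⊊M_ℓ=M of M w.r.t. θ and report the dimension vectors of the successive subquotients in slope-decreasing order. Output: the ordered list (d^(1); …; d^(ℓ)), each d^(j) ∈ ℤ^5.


Interval decomposition of M: I[1,1], I[1,5], I[3,3]^3, I[5,5].
HN type (ℓ=4): μ^(1)=16; μ^(2)=11; μ^(3)=-9; μ^(4)=-39

((0, 0, 0, 1, 1); (0, 0, 4, 0, 1); (1, 0, 0, 0, 0); (1, 1, 0, 0, 0))


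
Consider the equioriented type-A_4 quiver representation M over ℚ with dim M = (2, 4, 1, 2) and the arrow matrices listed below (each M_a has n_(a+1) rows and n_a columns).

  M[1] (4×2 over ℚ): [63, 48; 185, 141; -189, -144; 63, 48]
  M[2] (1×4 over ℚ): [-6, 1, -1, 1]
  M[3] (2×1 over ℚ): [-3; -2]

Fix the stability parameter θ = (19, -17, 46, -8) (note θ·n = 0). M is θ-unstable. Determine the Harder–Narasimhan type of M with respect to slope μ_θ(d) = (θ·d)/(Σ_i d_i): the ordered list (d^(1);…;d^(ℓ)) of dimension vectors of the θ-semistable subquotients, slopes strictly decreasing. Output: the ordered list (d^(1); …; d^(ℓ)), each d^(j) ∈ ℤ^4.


Via rank(M_{q-1}∘⋯∘M_p): M ≅ I[1,2], I[1,4], I[2,2]^2, I[4,4].
μ_θ-semistable layers: μ^(1)=19; μ^(2)=1; μ^(3)=-8; μ^(4)=-17

((0, 0, 1, 1); (2, 2, 0, 0); (0, 0, 0, 1); (0, 2, 0, 0))


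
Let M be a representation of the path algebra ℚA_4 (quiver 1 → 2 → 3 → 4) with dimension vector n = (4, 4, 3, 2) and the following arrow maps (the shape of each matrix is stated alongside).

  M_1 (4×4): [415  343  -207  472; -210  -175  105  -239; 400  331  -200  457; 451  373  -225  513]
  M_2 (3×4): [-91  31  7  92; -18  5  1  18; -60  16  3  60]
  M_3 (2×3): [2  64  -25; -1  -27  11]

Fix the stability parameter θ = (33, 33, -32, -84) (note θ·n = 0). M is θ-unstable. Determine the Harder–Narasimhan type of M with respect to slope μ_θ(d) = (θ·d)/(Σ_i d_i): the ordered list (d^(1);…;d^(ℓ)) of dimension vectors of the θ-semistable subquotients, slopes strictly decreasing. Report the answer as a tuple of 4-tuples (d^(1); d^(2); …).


Barcode: M ≅ I[1,2], I[1,3], I[1,4]^2. HN layers by μ_θ (3 steps, strictly decreasing):
  μ^(1)=33; μ^(2)=34/3; μ^(3)=-25/2

((1, 1, 0, 0); (1, 1, 1, 0); (2, 2, 2, 2))


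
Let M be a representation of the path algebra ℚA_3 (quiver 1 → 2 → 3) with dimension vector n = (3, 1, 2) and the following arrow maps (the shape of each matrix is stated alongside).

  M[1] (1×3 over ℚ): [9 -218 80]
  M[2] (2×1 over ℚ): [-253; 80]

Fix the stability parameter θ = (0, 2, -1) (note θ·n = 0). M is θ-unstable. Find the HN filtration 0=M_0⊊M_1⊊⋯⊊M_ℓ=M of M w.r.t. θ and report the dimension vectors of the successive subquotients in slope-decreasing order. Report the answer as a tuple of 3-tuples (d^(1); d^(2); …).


Via rank(M_{q-1}∘⋯∘M_p): M ≅ I[1,1]^2, I[1,3], I[3,3].
μ_θ-semistable layers: μ^(1)=1/2; μ^(2)=0; μ^(3)=-1

((0, 1, 1); (3, 0, 0); (0, 0, 1))


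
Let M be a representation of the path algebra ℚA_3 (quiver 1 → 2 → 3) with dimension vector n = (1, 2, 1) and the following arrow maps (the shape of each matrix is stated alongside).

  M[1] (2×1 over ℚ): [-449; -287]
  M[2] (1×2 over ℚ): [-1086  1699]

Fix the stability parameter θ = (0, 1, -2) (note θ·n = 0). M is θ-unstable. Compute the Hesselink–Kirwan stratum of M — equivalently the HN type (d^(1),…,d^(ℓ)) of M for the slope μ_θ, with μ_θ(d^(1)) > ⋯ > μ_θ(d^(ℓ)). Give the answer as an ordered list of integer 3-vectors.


Interval decomposition of M: I[1,3], I[2,2].
HN type (ℓ=2): μ^(1)=1; μ^(2)=-1/3

((0, 1, 0); (1, 1, 1))


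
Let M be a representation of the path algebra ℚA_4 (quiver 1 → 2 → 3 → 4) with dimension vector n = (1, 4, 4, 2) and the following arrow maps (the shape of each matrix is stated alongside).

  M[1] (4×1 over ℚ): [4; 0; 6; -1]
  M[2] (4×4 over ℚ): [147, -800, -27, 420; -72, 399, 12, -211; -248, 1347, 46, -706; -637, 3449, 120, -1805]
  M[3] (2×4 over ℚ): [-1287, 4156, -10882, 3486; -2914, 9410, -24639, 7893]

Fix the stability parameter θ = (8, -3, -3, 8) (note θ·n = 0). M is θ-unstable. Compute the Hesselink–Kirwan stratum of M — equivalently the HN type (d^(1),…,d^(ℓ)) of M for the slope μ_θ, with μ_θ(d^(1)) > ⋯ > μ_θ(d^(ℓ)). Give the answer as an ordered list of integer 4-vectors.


Interval decomposition of M: I[1,4], I[2,3]^2, I[2,4].
HN type (ℓ=3): μ^(1)=8; μ^(2)=2/3; μ^(3)=-3

((0, 0, 0, 2); (1, 1, 1, 0); (0, 3, 3, 0))


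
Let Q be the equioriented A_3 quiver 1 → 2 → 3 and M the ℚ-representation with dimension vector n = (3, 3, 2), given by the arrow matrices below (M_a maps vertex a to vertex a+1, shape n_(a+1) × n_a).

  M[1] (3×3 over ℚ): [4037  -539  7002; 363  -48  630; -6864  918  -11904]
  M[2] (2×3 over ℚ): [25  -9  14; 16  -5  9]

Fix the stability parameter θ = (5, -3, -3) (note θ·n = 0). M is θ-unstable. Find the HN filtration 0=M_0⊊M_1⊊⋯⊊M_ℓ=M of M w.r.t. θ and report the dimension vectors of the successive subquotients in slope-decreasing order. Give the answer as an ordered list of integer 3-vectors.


Barcode: M ≅ I[1,1], I[1,3]^2, I[2,2]. HN layers by μ_θ (3 steps, strictly decreasing):
  μ^(1)=5; μ^(2)=-1/3; μ^(3)=-3

((1, 0, 0); (2, 2, 2); (0, 1, 0))


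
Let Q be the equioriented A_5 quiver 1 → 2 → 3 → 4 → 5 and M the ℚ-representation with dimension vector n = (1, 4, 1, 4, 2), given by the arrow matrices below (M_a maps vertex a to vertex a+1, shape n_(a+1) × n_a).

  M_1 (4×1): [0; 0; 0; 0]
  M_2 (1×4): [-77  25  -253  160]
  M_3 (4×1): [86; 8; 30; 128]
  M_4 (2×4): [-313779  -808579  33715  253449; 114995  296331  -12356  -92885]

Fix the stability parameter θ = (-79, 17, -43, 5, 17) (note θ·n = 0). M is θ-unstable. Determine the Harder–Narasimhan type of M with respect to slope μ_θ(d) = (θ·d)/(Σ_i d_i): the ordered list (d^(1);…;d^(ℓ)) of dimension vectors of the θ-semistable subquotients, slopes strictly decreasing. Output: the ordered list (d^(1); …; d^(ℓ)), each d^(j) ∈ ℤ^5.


Barcode: M ≅ I[1,1], I[2,2]^3, I[2,5], I[4,4]^2, I[4,5]. HN layers by μ_θ (4 steps, strictly decreasing):
  μ^(1)=17; μ^(2)=5; μ^(3)=-13; μ^(4)=-79

((0, 3, 0, 0, 2); (0, 0, 0, 4, 0); (0, 1, 1, 0, 0); (1, 0, 0, 0, 0))


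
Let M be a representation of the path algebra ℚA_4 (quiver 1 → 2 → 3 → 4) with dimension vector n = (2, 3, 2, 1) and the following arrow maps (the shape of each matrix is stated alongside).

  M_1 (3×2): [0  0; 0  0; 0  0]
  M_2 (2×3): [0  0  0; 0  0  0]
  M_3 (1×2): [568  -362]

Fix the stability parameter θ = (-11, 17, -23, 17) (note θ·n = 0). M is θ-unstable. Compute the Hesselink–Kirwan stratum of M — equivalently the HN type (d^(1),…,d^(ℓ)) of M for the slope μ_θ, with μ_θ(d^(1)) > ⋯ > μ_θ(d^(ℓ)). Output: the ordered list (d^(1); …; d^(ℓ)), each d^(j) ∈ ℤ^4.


Barcode: M ≅ I[1,1]^2, I[2,2]^3, I[3,3], I[3,4]. HN layers by μ_θ (3 steps, strictly decreasing):
  μ^(1)=17; μ^(2)=-11; μ^(3)=-23

((0, 3, 0, 1); (2, 0, 0, 0); (0, 0, 2, 0))


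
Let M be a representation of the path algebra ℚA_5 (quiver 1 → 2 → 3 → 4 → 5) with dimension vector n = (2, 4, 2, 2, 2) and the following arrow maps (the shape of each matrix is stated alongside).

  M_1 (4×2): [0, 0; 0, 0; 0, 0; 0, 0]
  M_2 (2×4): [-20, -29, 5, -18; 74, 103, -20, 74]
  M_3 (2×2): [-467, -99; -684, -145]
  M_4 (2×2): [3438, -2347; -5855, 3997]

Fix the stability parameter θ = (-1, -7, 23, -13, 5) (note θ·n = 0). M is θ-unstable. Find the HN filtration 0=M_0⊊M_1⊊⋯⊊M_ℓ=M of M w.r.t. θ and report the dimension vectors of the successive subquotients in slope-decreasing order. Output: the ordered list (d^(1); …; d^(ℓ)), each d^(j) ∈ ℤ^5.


Via rank(M_{q-1}∘⋯∘M_p): M ≅ I[1,1]^2, I[2,2]^2, I[2,5]^2.
μ_θ-semistable layers: μ^(1)=5; μ^(2)=-1; μ^(3)=-7

((0, 0, 2, 2, 2); (2, 0, 0, 0, 0); (0, 4, 0, 0, 0))


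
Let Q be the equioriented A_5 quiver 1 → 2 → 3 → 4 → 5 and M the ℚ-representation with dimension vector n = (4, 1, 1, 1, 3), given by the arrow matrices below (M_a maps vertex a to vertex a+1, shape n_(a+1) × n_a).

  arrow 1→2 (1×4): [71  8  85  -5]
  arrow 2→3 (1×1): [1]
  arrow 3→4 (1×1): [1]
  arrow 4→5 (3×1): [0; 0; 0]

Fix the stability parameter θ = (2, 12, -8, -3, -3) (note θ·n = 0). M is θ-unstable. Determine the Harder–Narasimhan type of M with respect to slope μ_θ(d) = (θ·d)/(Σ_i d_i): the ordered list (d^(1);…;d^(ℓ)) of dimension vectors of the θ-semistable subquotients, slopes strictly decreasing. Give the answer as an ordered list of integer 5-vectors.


Via rank(M_{q-1}∘⋯∘M_p): M ≅ I[1,1]^3, I[1,4], I[5,5]^3.
μ_θ-semistable layers: μ^(1)=2; μ^(2)=3/4; μ^(3)=-3

((3, 0, 0, 0, 0); (1, 1, 1, 1, 0); (0, 0, 0, 0, 3))


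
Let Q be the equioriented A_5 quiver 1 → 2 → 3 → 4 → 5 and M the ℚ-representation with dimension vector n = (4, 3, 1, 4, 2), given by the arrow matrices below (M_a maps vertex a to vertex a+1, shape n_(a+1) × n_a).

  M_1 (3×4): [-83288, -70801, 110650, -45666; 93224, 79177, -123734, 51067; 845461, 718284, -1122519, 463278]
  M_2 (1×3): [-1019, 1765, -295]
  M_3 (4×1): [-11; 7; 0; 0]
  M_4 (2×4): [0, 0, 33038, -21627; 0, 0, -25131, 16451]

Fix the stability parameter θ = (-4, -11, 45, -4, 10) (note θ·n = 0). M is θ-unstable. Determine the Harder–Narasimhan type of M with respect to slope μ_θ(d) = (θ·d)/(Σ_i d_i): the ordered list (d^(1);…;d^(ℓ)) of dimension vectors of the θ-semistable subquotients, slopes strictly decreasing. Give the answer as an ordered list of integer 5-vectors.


Via rank(M_{q-1}∘⋯∘M_p): M ≅ I[1,1], I[1,2]^2, I[1,4], I[4,4], I[4,5]^2.
μ_θ-semistable layers: μ^(1)=41/2; μ^(2)=10; μ^(3)=-4; μ^(4)=-15/2

((0, 0, 1, 1, 0); (0, 0, 0, 0, 2); (1, 0, 0, 3, 0); (3, 3, 0, 0, 0))


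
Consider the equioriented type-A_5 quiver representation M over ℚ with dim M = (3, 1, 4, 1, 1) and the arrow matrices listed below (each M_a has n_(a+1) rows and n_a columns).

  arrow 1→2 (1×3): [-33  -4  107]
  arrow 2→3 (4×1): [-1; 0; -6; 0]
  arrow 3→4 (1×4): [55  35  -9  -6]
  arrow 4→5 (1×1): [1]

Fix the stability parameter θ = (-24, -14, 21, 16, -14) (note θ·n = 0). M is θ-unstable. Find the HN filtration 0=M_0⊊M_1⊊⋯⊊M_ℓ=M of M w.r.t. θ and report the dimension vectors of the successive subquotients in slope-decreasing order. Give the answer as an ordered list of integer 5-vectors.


Barcode: M ≅ I[1,1]^2, I[1,5], I[3,3]^3. HN layers by μ_θ (4 steps, strictly decreasing):
  μ^(1)=21; μ^(2)=23/3; μ^(3)=-14; μ^(4)=-24

((0, 0, 3, 0, 0); (0, 0, 1, 1, 1); (0, 1, 0, 0, 0); (3, 0, 0, 0, 0))


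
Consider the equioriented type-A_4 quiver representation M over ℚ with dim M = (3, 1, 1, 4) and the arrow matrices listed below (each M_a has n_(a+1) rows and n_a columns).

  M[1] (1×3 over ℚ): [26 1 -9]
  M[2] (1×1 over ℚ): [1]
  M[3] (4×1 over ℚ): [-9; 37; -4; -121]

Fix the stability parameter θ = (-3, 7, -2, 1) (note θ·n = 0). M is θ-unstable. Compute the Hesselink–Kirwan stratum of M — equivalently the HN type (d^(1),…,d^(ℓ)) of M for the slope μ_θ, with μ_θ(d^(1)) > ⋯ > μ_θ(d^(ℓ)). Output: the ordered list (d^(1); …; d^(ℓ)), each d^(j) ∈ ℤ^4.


Barcode: M ≅ I[1,1]^2, I[1,4], I[4,4]^3. HN layers by μ_θ (3 steps, strictly decreasing):
  μ^(1)=2; μ^(2)=1; μ^(3)=-3

((0, 1, 1, 1); (0, 0, 0, 3); (3, 0, 0, 0))


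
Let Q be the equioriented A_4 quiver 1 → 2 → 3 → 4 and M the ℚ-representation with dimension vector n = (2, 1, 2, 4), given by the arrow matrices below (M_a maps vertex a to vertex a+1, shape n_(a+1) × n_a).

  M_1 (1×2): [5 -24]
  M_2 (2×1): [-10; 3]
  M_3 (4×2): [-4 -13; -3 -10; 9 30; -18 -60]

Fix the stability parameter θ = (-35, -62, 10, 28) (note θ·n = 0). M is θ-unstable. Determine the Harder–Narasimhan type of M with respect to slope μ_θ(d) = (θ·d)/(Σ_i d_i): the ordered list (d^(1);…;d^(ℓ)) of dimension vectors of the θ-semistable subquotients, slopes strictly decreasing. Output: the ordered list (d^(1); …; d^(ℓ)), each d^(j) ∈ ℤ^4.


Barcode: M ≅ I[1,1], I[1,4], I[3,4], I[4,4]^2. HN layers by μ_θ (4 steps, strictly decreasing):
  μ^(1)=28; μ^(2)=10; μ^(3)=-35; μ^(4)=-97/2

((0, 0, 0, 4); (0, 0, 2, 0); (1, 0, 0, 0); (1, 1, 0, 0))


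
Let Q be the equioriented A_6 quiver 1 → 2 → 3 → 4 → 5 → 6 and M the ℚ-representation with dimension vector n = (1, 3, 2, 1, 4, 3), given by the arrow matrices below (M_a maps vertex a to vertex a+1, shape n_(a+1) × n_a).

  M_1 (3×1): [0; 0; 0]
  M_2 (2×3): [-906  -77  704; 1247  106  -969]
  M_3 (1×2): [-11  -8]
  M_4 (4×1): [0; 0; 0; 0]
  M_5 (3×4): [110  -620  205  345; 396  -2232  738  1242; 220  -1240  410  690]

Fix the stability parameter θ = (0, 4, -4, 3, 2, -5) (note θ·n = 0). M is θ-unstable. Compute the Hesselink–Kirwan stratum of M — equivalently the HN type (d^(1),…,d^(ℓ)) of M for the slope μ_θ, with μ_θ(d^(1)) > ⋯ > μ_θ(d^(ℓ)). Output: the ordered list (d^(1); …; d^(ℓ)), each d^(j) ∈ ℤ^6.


Barcode: M ≅ I[1,1], I[2,2], I[2,3], I[2,4], I[5,5]^3, I[5,6], I[6,6]^2. HN layers by μ_θ (6 steps, strictly decreasing):
  μ^(1)=4; μ^(2)=3; μ^(3)=2; μ^(4)=0; μ^(5)=-3/2; μ^(6)=-5

((0, 1, 0, 0, 0, 0); (0, 0, 0, 1, 0, 0); (0, 0, 0, 0, 3, 0); (1, 2, 2, 0, 0, 0); (0, 0, 0, 0, 1, 1); (0, 0, 0, 0, 0, 2))


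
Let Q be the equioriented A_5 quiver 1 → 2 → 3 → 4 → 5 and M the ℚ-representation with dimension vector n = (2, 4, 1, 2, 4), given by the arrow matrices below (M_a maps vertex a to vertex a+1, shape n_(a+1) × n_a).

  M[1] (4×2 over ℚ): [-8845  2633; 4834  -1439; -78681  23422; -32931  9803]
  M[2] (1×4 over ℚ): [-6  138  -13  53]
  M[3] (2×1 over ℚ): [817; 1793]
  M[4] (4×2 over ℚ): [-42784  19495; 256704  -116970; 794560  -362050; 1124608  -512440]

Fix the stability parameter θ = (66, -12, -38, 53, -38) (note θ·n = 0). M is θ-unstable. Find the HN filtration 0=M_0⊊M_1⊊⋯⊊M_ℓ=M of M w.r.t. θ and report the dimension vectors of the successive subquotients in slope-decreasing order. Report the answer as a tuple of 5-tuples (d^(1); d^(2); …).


Barcode: M ≅ I[1,2], I[1,5], I[2,2]^2, I[4,4], I[5,5]^3. HN layers by μ_θ (6 steps, strictly decreasing):
  μ^(1)=53; μ^(2)=27; μ^(3)=15/2; μ^(4)=16/3; μ^(5)=-12; μ^(6)=-38

((0, 0, 0, 1, 0); (1, 1, 0, 0, 0); (0, 0, 0, 1, 1); (1, 1, 1, 0, 0); (0, 2, 0, 0, 0); (0, 0, 0, 0, 3))


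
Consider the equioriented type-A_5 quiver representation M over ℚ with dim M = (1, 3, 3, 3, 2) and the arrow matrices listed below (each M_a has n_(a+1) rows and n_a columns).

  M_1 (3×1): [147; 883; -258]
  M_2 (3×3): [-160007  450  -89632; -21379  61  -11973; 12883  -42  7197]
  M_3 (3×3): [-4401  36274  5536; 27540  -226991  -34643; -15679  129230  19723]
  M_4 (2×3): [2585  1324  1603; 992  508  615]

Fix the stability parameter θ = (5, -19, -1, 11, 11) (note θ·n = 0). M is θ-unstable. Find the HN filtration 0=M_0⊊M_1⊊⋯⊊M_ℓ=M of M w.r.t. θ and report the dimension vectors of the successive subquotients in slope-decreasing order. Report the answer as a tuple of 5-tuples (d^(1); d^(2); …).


Barcode: M ≅ I[1,5], I[2,4], I[2,5]. HN layers by μ_θ (4 steps, strictly decreasing):
  μ^(1)=11; μ^(2)=-1; μ^(3)=-7; μ^(4)=-19

((0, 0, 0, 3, 2); (0, 0, 3, 0, 0); (1, 1, 0, 0, 0); (0, 2, 0, 0, 0))


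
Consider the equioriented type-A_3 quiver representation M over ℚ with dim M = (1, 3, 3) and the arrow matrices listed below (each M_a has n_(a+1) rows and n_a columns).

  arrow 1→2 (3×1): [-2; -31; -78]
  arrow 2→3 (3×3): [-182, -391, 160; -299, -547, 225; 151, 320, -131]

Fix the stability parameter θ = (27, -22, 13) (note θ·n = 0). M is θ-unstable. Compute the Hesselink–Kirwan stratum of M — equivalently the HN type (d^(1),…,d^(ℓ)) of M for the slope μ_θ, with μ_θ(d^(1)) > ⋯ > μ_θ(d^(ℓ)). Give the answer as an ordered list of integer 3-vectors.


Via rank(M_{q-1}∘⋯∘M_p): M ≅ I[1,3], I[2,2], I[2,3], I[3,3].
μ_θ-semistable layers: μ^(1)=13; μ^(2)=5/2; μ^(3)=-22

((0, 0, 3); (1, 1, 0); (0, 2, 0))


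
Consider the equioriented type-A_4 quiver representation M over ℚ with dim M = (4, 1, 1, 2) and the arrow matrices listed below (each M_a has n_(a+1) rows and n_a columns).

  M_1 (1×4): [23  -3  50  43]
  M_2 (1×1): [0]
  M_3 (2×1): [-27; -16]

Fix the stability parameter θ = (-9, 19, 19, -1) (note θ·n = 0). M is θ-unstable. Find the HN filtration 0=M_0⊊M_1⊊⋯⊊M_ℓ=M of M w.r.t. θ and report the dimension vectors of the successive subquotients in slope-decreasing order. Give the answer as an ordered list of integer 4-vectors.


Via rank(M_{q-1}∘⋯∘M_p): M ≅ I[1,1]^3, I[1,2], I[3,4], I[4,4].
μ_θ-semistable layers: μ^(1)=19; μ^(2)=9; μ^(3)=-1; μ^(4)=-9

((0, 1, 0, 0); (0, 0, 1, 1); (0, 0, 0, 1); (4, 0, 0, 0))


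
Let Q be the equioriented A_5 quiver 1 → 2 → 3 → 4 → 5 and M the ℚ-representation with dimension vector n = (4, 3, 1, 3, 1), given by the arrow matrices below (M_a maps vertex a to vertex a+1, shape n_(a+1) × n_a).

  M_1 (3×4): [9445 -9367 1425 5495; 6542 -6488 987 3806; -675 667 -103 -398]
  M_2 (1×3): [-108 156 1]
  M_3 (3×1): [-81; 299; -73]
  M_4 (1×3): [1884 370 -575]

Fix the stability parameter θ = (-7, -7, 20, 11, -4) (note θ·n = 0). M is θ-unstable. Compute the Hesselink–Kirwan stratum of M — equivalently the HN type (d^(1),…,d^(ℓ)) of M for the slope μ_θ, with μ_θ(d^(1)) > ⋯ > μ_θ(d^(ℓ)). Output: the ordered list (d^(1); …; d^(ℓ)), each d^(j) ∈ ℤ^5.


Via rank(M_{q-1}∘⋯∘M_p): M ≅ I[1,1], I[1,2]^2, I[1,5], I[4,4]^2.
μ_θ-semistable layers: μ^(1)=11; μ^(2)=9; μ^(3)=-7

((0, 0, 0, 2, 0); (0, 0, 1, 1, 1); (4, 3, 0, 0, 0))


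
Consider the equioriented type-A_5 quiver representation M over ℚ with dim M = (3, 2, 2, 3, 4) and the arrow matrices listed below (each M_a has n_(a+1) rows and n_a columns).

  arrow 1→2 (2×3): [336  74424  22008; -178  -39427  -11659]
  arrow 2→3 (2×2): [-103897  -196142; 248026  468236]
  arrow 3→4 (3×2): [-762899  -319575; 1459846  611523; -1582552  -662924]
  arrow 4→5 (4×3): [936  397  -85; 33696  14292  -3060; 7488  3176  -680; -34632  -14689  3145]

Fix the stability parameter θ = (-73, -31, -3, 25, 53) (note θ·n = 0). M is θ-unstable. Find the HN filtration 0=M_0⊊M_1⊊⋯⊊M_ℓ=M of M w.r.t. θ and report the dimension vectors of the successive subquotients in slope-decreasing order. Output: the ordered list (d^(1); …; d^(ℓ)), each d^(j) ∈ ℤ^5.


Interval decomposition of M: I[1,1]^2, I[1,4], I[2,2], I[3,5], I[4,4], I[5,5]^3.
HN type (ℓ=5): μ^(1)=53; μ^(2)=25; μ^(3)=-3; μ^(4)=-31; μ^(5)=-73

((0, 0, 0, 0, 4); (0, 0, 0, 3, 0); (0, 0, 2, 0, 0); (0, 2, 0, 0, 0); (3, 0, 0, 0, 0))


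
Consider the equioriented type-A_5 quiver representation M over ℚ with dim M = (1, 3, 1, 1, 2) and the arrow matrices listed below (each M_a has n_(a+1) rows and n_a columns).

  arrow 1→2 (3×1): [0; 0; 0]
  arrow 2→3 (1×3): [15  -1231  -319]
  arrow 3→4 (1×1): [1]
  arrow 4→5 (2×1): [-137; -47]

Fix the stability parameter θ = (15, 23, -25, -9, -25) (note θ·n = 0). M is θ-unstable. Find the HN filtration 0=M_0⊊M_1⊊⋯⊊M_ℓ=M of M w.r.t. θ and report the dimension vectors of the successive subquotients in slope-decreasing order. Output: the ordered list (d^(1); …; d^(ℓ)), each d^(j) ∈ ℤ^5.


Barcode: M ≅ I[1,1], I[2,2]^2, I[2,5], I[5,5]. HN layers by μ_θ (4 steps, strictly decreasing):
  μ^(1)=23; μ^(2)=15; μ^(3)=-9; μ^(4)=-25

((0, 2, 0, 0, 0); (1, 0, 0, 0, 0); (0, 1, 1, 1, 1); (0, 0, 0, 0, 1))


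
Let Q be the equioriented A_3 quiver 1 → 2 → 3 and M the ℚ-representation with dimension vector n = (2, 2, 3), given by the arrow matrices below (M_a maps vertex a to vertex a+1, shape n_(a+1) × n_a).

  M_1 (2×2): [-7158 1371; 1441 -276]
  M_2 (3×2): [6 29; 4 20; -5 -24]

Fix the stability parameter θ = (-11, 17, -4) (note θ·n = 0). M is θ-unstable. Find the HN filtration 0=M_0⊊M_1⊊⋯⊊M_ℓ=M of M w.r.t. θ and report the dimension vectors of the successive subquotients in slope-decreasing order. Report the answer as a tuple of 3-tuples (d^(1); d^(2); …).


Barcode: M ≅ I[1,3]^2, I[3,3]. HN layers by μ_θ (3 steps, strictly decreasing):
  μ^(1)=13/2; μ^(2)=-4; μ^(3)=-11

((0, 2, 2); (0, 0, 1); (2, 0, 0))


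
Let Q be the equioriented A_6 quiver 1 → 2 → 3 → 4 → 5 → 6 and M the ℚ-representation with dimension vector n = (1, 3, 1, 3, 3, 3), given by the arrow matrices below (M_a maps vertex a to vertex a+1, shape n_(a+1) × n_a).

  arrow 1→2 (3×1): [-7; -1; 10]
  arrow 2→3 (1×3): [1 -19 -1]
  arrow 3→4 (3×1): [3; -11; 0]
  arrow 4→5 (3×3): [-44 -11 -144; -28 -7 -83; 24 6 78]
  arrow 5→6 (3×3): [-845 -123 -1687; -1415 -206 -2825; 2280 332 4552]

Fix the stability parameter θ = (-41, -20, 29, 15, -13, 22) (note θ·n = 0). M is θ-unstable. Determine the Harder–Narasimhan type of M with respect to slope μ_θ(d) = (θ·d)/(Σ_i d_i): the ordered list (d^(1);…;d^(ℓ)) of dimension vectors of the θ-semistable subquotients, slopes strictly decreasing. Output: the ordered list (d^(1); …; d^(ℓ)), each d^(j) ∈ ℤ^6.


Interval decomposition of M: I[1,6], I[2,2]^2, I[4,4], I[4,6], I[5,5], I[6,6].
HN type (ℓ=7): μ^(1)=22; μ^(2)=15; μ^(3)=31/3; μ^(4)=1; μ^(5)=-13; μ^(6)=-20; μ^(7)=-41

((0, 0, 0, 0, 0, 3); (0, 0, 0, 1, 0, 0); (0, 0, 1, 1, 1, 0); (0, 0, 0, 1, 1, 0); (0, 0, 0, 0, 1, 0); (0, 3, 0, 0, 0, 0); (1, 0, 0, 0, 0, 0))
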